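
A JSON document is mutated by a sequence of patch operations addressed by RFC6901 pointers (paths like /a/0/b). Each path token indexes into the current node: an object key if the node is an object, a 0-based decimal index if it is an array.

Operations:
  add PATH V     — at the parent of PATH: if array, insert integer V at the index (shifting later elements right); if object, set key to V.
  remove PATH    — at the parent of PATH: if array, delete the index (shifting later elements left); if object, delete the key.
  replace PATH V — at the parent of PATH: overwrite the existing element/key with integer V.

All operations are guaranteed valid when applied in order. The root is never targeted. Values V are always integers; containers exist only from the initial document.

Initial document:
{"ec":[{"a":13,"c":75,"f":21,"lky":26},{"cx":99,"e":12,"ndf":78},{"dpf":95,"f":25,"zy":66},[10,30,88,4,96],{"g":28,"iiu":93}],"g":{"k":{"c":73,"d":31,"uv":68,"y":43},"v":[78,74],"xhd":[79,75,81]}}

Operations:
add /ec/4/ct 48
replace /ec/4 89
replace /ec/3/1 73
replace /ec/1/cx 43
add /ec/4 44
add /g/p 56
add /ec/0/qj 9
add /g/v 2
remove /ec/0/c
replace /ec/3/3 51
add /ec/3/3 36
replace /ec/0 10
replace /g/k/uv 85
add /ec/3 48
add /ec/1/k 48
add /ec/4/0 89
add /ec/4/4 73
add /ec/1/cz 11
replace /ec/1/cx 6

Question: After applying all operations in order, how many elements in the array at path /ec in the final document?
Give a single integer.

Answer: 7

Derivation:
After op 1 (add /ec/4/ct 48): {"ec":[{"a":13,"c":75,"f":21,"lky":26},{"cx":99,"e":12,"ndf":78},{"dpf":95,"f":25,"zy":66},[10,30,88,4,96],{"ct":48,"g":28,"iiu":93}],"g":{"k":{"c":73,"d":31,"uv":68,"y":43},"v":[78,74],"xhd":[79,75,81]}}
After op 2 (replace /ec/4 89): {"ec":[{"a":13,"c":75,"f":21,"lky":26},{"cx":99,"e":12,"ndf":78},{"dpf":95,"f":25,"zy":66},[10,30,88,4,96],89],"g":{"k":{"c":73,"d":31,"uv":68,"y":43},"v":[78,74],"xhd":[79,75,81]}}
After op 3 (replace /ec/3/1 73): {"ec":[{"a":13,"c":75,"f":21,"lky":26},{"cx":99,"e":12,"ndf":78},{"dpf":95,"f":25,"zy":66},[10,73,88,4,96],89],"g":{"k":{"c":73,"d":31,"uv":68,"y":43},"v":[78,74],"xhd":[79,75,81]}}
After op 4 (replace /ec/1/cx 43): {"ec":[{"a":13,"c":75,"f":21,"lky":26},{"cx":43,"e":12,"ndf":78},{"dpf":95,"f":25,"zy":66},[10,73,88,4,96],89],"g":{"k":{"c":73,"d":31,"uv":68,"y":43},"v":[78,74],"xhd":[79,75,81]}}
After op 5 (add /ec/4 44): {"ec":[{"a":13,"c":75,"f":21,"lky":26},{"cx":43,"e":12,"ndf":78},{"dpf":95,"f":25,"zy":66},[10,73,88,4,96],44,89],"g":{"k":{"c":73,"d":31,"uv":68,"y":43},"v":[78,74],"xhd":[79,75,81]}}
After op 6 (add /g/p 56): {"ec":[{"a":13,"c":75,"f":21,"lky":26},{"cx":43,"e":12,"ndf":78},{"dpf":95,"f":25,"zy":66},[10,73,88,4,96],44,89],"g":{"k":{"c":73,"d":31,"uv":68,"y":43},"p":56,"v":[78,74],"xhd":[79,75,81]}}
After op 7 (add /ec/0/qj 9): {"ec":[{"a":13,"c":75,"f":21,"lky":26,"qj":9},{"cx":43,"e":12,"ndf":78},{"dpf":95,"f":25,"zy":66},[10,73,88,4,96],44,89],"g":{"k":{"c":73,"d":31,"uv":68,"y":43},"p":56,"v":[78,74],"xhd":[79,75,81]}}
After op 8 (add /g/v 2): {"ec":[{"a":13,"c":75,"f":21,"lky":26,"qj":9},{"cx":43,"e":12,"ndf":78},{"dpf":95,"f":25,"zy":66},[10,73,88,4,96],44,89],"g":{"k":{"c":73,"d":31,"uv":68,"y":43},"p":56,"v":2,"xhd":[79,75,81]}}
After op 9 (remove /ec/0/c): {"ec":[{"a":13,"f":21,"lky":26,"qj":9},{"cx":43,"e":12,"ndf":78},{"dpf":95,"f":25,"zy":66},[10,73,88,4,96],44,89],"g":{"k":{"c":73,"d":31,"uv":68,"y":43},"p":56,"v":2,"xhd":[79,75,81]}}
After op 10 (replace /ec/3/3 51): {"ec":[{"a":13,"f":21,"lky":26,"qj":9},{"cx":43,"e":12,"ndf":78},{"dpf":95,"f":25,"zy":66},[10,73,88,51,96],44,89],"g":{"k":{"c":73,"d":31,"uv":68,"y":43},"p":56,"v":2,"xhd":[79,75,81]}}
After op 11 (add /ec/3/3 36): {"ec":[{"a":13,"f":21,"lky":26,"qj":9},{"cx":43,"e":12,"ndf":78},{"dpf":95,"f":25,"zy":66},[10,73,88,36,51,96],44,89],"g":{"k":{"c":73,"d":31,"uv":68,"y":43},"p":56,"v":2,"xhd":[79,75,81]}}
After op 12 (replace /ec/0 10): {"ec":[10,{"cx":43,"e":12,"ndf":78},{"dpf":95,"f":25,"zy":66},[10,73,88,36,51,96],44,89],"g":{"k":{"c":73,"d":31,"uv":68,"y":43},"p":56,"v":2,"xhd":[79,75,81]}}
After op 13 (replace /g/k/uv 85): {"ec":[10,{"cx":43,"e":12,"ndf":78},{"dpf":95,"f":25,"zy":66},[10,73,88,36,51,96],44,89],"g":{"k":{"c":73,"d":31,"uv":85,"y":43},"p":56,"v":2,"xhd":[79,75,81]}}
After op 14 (add /ec/3 48): {"ec":[10,{"cx":43,"e":12,"ndf":78},{"dpf":95,"f":25,"zy":66},48,[10,73,88,36,51,96],44,89],"g":{"k":{"c":73,"d":31,"uv":85,"y":43},"p":56,"v":2,"xhd":[79,75,81]}}
After op 15 (add /ec/1/k 48): {"ec":[10,{"cx":43,"e":12,"k":48,"ndf":78},{"dpf":95,"f":25,"zy":66},48,[10,73,88,36,51,96],44,89],"g":{"k":{"c":73,"d":31,"uv":85,"y":43},"p":56,"v":2,"xhd":[79,75,81]}}
After op 16 (add /ec/4/0 89): {"ec":[10,{"cx":43,"e":12,"k":48,"ndf":78},{"dpf":95,"f":25,"zy":66},48,[89,10,73,88,36,51,96],44,89],"g":{"k":{"c":73,"d":31,"uv":85,"y":43},"p":56,"v":2,"xhd":[79,75,81]}}
After op 17 (add /ec/4/4 73): {"ec":[10,{"cx":43,"e":12,"k":48,"ndf":78},{"dpf":95,"f":25,"zy":66},48,[89,10,73,88,73,36,51,96],44,89],"g":{"k":{"c":73,"d":31,"uv":85,"y":43},"p":56,"v":2,"xhd":[79,75,81]}}
After op 18 (add /ec/1/cz 11): {"ec":[10,{"cx":43,"cz":11,"e":12,"k":48,"ndf":78},{"dpf":95,"f":25,"zy":66},48,[89,10,73,88,73,36,51,96],44,89],"g":{"k":{"c":73,"d":31,"uv":85,"y":43},"p":56,"v":2,"xhd":[79,75,81]}}
After op 19 (replace /ec/1/cx 6): {"ec":[10,{"cx":6,"cz":11,"e":12,"k":48,"ndf":78},{"dpf":95,"f":25,"zy":66},48,[89,10,73,88,73,36,51,96],44,89],"g":{"k":{"c":73,"d":31,"uv":85,"y":43},"p":56,"v":2,"xhd":[79,75,81]}}
Size at path /ec: 7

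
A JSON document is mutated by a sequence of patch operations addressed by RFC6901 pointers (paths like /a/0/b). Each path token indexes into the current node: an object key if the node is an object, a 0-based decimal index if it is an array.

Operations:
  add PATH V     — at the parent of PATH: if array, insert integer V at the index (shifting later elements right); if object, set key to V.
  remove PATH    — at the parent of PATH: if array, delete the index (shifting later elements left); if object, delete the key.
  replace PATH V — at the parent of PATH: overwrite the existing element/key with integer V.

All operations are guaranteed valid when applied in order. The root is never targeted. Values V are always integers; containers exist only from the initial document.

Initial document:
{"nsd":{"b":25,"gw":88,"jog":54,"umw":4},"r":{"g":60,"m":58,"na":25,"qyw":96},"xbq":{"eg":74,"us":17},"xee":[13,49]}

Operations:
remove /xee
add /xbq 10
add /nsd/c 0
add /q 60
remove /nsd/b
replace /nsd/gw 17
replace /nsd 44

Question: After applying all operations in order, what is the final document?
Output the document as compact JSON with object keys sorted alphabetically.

After op 1 (remove /xee): {"nsd":{"b":25,"gw":88,"jog":54,"umw":4},"r":{"g":60,"m":58,"na":25,"qyw":96},"xbq":{"eg":74,"us":17}}
After op 2 (add /xbq 10): {"nsd":{"b":25,"gw":88,"jog":54,"umw":4},"r":{"g":60,"m":58,"na":25,"qyw":96},"xbq":10}
After op 3 (add /nsd/c 0): {"nsd":{"b":25,"c":0,"gw":88,"jog":54,"umw":4},"r":{"g":60,"m":58,"na":25,"qyw":96},"xbq":10}
After op 4 (add /q 60): {"nsd":{"b":25,"c":0,"gw":88,"jog":54,"umw":4},"q":60,"r":{"g":60,"m":58,"na":25,"qyw":96},"xbq":10}
After op 5 (remove /nsd/b): {"nsd":{"c":0,"gw":88,"jog":54,"umw":4},"q":60,"r":{"g":60,"m":58,"na":25,"qyw":96},"xbq":10}
After op 6 (replace /nsd/gw 17): {"nsd":{"c":0,"gw":17,"jog":54,"umw":4},"q":60,"r":{"g":60,"m":58,"na":25,"qyw":96},"xbq":10}
After op 7 (replace /nsd 44): {"nsd":44,"q":60,"r":{"g":60,"m":58,"na":25,"qyw":96},"xbq":10}

Answer: {"nsd":44,"q":60,"r":{"g":60,"m":58,"na":25,"qyw":96},"xbq":10}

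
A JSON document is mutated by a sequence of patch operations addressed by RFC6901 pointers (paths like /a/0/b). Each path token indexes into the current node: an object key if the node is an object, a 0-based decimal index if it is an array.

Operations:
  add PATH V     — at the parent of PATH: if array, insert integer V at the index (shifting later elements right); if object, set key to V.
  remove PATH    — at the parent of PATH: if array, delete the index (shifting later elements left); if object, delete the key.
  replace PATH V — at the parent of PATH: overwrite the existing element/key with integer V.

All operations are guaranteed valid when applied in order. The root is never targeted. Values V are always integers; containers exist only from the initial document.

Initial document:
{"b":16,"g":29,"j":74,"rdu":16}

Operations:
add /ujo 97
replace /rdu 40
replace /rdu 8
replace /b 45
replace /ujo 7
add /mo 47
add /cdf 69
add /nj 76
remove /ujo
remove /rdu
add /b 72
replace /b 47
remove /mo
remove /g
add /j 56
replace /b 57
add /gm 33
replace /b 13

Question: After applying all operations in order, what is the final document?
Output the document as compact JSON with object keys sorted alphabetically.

Answer: {"b":13,"cdf":69,"gm":33,"j":56,"nj":76}

Derivation:
After op 1 (add /ujo 97): {"b":16,"g":29,"j":74,"rdu":16,"ujo":97}
After op 2 (replace /rdu 40): {"b":16,"g":29,"j":74,"rdu":40,"ujo":97}
After op 3 (replace /rdu 8): {"b":16,"g":29,"j":74,"rdu":8,"ujo":97}
After op 4 (replace /b 45): {"b":45,"g":29,"j":74,"rdu":8,"ujo":97}
After op 5 (replace /ujo 7): {"b":45,"g":29,"j":74,"rdu":8,"ujo":7}
After op 6 (add /mo 47): {"b":45,"g":29,"j":74,"mo":47,"rdu":8,"ujo":7}
After op 7 (add /cdf 69): {"b":45,"cdf":69,"g":29,"j":74,"mo":47,"rdu":8,"ujo":7}
After op 8 (add /nj 76): {"b":45,"cdf":69,"g":29,"j":74,"mo":47,"nj":76,"rdu":8,"ujo":7}
After op 9 (remove /ujo): {"b":45,"cdf":69,"g":29,"j":74,"mo":47,"nj":76,"rdu":8}
After op 10 (remove /rdu): {"b":45,"cdf":69,"g":29,"j":74,"mo":47,"nj":76}
After op 11 (add /b 72): {"b":72,"cdf":69,"g":29,"j":74,"mo":47,"nj":76}
After op 12 (replace /b 47): {"b":47,"cdf":69,"g":29,"j":74,"mo":47,"nj":76}
After op 13 (remove /mo): {"b":47,"cdf":69,"g":29,"j":74,"nj":76}
After op 14 (remove /g): {"b":47,"cdf":69,"j":74,"nj":76}
After op 15 (add /j 56): {"b":47,"cdf":69,"j":56,"nj":76}
After op 16 (replace /b 57): {"b":57,"cdf":69,"j":56,"nj":76}
After op 17 (add /gm 33): {"b":57,"cdf":69,"gm":33,"j":56,"nj":76}
After op 18 (replace /b 13): {"b":13,"cdf":69,"gm":33,"j":56,"nj":76}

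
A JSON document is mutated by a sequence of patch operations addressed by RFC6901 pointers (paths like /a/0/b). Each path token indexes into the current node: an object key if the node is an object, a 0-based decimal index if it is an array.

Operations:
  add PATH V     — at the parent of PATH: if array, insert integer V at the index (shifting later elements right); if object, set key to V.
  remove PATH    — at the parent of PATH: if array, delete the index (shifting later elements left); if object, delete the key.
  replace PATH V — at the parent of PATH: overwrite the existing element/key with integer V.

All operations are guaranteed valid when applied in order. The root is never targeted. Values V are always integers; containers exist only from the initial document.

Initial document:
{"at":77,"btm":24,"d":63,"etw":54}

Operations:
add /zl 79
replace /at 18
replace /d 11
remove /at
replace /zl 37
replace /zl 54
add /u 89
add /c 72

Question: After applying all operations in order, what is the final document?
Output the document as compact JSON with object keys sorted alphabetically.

After op 1 (add /zl 79): {"at":77,"btm":24,"d":63,"etw":54,"zl":79}
After op 2 (replace /at 18): {"at":18,"btm":24,"d":63,"etw":54,"zl":79}
After op 3 (replace /d 11): {"at":18,"btm":24,"d":11,"etw":54,"zl":79}
After op 4 (remove /at): {"btm":24,"d":11,"etw":54,"zl":79}
After op 5 (replace /zl 37): {"btm":24,"d":11,"etw":54,"zl":37}
After op 6 (replace /zl 54): {"btm":24,"d":11,"etw":54,"zl":54}
After op 7 (add /u 89): {"btm":24,"d":11,"etw":54,"u":89,"zl":54}
After op 8 (add /c 72): {"btm":24,"c":72,"d":11,"etw":54,"u":89,"zl":54}

Answer: {"btm":24,"c":72,"d":11,"etw":54,"u":89,"zl":54}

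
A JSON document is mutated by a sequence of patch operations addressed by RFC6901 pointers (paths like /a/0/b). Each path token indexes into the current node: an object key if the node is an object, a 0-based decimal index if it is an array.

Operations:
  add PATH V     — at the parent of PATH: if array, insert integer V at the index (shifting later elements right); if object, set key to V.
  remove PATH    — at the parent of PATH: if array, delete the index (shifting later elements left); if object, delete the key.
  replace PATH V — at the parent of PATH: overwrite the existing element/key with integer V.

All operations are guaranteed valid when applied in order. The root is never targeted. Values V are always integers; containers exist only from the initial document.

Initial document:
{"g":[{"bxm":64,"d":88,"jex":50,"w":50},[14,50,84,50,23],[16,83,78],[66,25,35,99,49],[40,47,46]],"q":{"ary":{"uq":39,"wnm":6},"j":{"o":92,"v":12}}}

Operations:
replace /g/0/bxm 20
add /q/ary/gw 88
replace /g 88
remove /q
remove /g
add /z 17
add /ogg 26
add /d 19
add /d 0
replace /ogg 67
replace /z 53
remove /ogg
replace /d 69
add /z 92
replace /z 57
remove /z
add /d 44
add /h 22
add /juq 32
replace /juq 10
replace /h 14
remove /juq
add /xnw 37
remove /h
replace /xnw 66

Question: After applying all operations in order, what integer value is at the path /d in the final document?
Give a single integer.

After op 1 (replace /g/0/bxm 20): {"g":[{"bxm":20,"d":88,"jex":50,"w":50},[14,50,84,50,23],[16,83,78],[66,25,35,99,49],[40,47,46]],"q":{"ary":{"uq":39,"wnm":6},"j":{"o":92,"v":12}}}
After op 2 (add /q/ary/gw 88): {"g":[{"bxm":20,"d":88,"jex":50,"w":50},[14,50,84,50,23],[16,83,78],[66,25,35,99,49],[40,47,46]],"q":{"ary":{"gw":88,"uq":39,"wnm":6},"j":{"o":92,"v":12}}}
After op 3 (replace /g 88): {"g":88,"q":{"ary":{"gw":88,"uq":39,"wnm":6},"j":{"o":92,"v":12}}}
After op 4 (remove /q): {"g":88}
After op 5 (remove /g): {}
After op 6 (add /z 17): {"z":17}
After op 7 (add /ogg 26): {"ogg":26,"z":17}
After op 8 (add /d 19): {"d":19,"ogg":26,"z":17}
After op 9 (add /d 0): {"d":0,"ogg":26,"z":17}
After op 10 (replace /ogg 67): {"d":0,"ogg":67,"z":17}
After op 11 (replace /z 53): {"d":0,"ogg":67,"z":53}
After op 12 (remove /ogg): {"d":0,"z":53}
After op 13 (replace /d 69): {"d":69,"z":53}
After op 14 (add /z 92): {"d":69,"z":92}
After op 15 (replace /z 57): {"d":69,"z":57}
After op 16 (remove /z): {"d":69}
After op 17 (add /d 44): {"d":44}
After op 18 (add /h 22): {"d":44,"h":22}
After op 19 (add /juq 32): {"d":44,"h":22,"juq":32}
After op 20 (replace /juq 10): {"d":44,"h":22,"juq":10}
After op 21 (replace /h 14): {"d":44,"h":14,"juq":10}
After op 22 (remove /juq): {"d":44,"h":14}
After op 23 (add /xnw 37): {"d":44,"h":14,"xnw":37}
After op 24 (remove /h): {"d":44,"xnw":37}
After op 25 (replace /xnw 66): {"d":44,"xnw":66}
Value at /d: 44

Answer: 44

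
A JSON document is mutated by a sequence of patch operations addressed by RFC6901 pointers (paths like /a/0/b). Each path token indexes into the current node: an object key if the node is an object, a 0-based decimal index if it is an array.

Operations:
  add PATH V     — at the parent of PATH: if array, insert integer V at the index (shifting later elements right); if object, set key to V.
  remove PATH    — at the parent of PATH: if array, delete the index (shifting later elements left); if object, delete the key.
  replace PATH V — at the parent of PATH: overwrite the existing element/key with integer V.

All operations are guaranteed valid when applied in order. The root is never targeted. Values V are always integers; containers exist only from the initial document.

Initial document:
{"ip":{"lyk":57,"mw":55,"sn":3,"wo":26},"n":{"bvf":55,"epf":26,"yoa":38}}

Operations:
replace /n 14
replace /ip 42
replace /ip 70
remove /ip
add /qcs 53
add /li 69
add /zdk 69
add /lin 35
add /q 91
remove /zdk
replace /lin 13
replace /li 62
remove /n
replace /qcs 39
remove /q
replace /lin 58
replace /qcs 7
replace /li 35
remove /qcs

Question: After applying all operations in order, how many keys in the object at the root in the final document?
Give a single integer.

After op 1 (replace /n 14): {"ip":{"lyk":57,"mw":55,"sn":3,"wo":26},"n":14}
After op 2 (replace /ip 42): {"ip":42,"n":14}
After op 3 (replace /ip 70): {"ip":70,"n":14}
After op 4 (remove /ip): {"n":14}
After op 5 (add /qcs 53): {"n":14,"qcs":53}
After op 6 (add /li 69): {"li":69,"n":14,"qcs":53}
After op 7 (add /zdk 69): {"li":69,"n":14,"qcs":53,"zdk":69}
After op 8 (add /lin 35): {"li":69,"lin":35,"n":14,"qcs":53,"zdk":69}
After op 9 (add /q 91): {"li":69,"lin":35,"n":14,"q":91,"qcs":53,"zdk":69}
After op 10 (remove /zdk): {"li":69,"lin":35,"n":14,"q":91,"qcs":53}
After op 11 (replace /lin 13): {"li":69,"lin":13,"n":14,"q":91,"qcs":53}
After op 12 (replace /li 62): {"li":62,"lin":13,"n":14,"q":91,"qcs":53}
After op 13 (remove /n): {"li":62,"lin":13,"q":91,"qcs":53}
After op 14 (replace /qcs 39): {"li":62,"lin":13,"q":91,"qcs":39}
After op 15 (remove /q): {"li":62,"lin":13,"qcs":39}
After op 16 (replace /lin 58): {"li":62,"lin":58,"qcs":39}
After op 17 (replace /qcs 7): {"li":62,"lin":58,"qcs":7}
After op 18 (replace /li 35): {"li":35,"lin":58,"qcs":7}
After op 19 (remove /qcs): {"li":35,"lin":58}
Size at the root: 2

Answer: 2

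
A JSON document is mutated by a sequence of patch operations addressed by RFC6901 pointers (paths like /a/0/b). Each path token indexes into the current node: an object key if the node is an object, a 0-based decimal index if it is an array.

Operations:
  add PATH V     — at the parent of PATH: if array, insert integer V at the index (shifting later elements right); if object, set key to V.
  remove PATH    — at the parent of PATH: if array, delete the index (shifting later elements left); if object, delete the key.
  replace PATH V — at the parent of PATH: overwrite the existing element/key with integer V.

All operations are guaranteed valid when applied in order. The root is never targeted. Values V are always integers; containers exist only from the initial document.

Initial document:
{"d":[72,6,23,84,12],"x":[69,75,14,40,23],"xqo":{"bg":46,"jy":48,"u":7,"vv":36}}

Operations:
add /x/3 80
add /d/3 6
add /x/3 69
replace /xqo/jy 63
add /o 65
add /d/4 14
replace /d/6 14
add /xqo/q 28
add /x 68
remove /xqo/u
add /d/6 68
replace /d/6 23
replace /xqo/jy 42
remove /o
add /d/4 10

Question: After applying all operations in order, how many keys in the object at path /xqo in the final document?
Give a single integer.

Answer: 4

Derivation:
After op 1 (add /x/3 80): {"d":[72,6,23,84,12],"x":[69,75,14,80,40,23],"xqo":{"bg":46,"jy":48,"u":7,"vv":36}}
After op 2 (add /d/3 6): {"d":[72,6,23,6,84,12],"x":[69,75,14,80,40,23],"xqo":{"bg":46,"jy":48,"u":7,"vv":36}}
After op 3 (add /x/3 69): {"d":[72,6,23,6,84,12],"x":[69,75,14,69,80,40,23],"xqo":{"bg":46,"jy":48,"u":7,"vv":36}}
After op 4 (replace /xqo/jy 63): {"d":[72,6,23,6,84,12],"x":[69,75,14,69,80,40,23],"xqo":{"bg":46,"jy":63,"u":7,"vv":36}}
After op 5 (add /o 65): {"d":[72,6,23,6,84,12],"o":65,"x":[69,75,14,69,80,40,23],"xqo":{"bg":46,"jy":63,"u":7,"vv":36}}
After op 6 (add /d/4 14): {"d":[72,6,23,6,14,84,12],"o":65,"x":[69,75,14,69,80,40,23],"xqo":{"bg":46,"jy":63,"u":7,"vv":36}}
After op 7 (replace /d/6 14): {"d":[72,6,23,6,14,84,14],"o":65,"x":[69,75,14,69,80,40,23],"xqo":{"bg":46,"jy":63,"u":7,"vv":36}}
After op 8 (add /xqo/q 28): {"d":[72,6,23,6,14,84,14],"o":65,"x":[69,75,14,69,80,40,23],"xqo":{"bg":46,"jy":63,"q":28,"u":7,"vv":36}}
After op 9 (add /x 68): {"d":[72,6,23,6,14,84,14],"o":65,"x":68,"xqo":{"bg":46,"jy":63,"q":28,"u":7,"vv":36}}
After op 10 (remove /xqo/u): {"d":[72,6,23,6,14,84,14],"o":65,"x":68,"xqo":{"bg":46,"jy":63,"q":28,"vv":36}}
After op 11 (add /d/6 68): {"d":[72,6,23,6,14,84,68,14],"o":65,"x":68,"xqo":{"bg":46,"jy":63,"q":28,"vv":36}}
After op 12 (replace /d/6 23): {"d":[72,6,23,6,14,84,23,14],"o":65,"x":68,"xqo":{"bg":46,"jy":63,"q":28,"vv":36}}
After op 13 (replace /xqo/jy 42): {"d":[72,6,23,6,14,84,23,14],"o":65,"x":68,"xqo":{"bg":46,"jy":42,"q":28,"vv":36}}
After op 14 (remove /o): {"d":[72,6,23,6,14,84,23,14],"x":68,"xqo":{"bg":46,"jy":42,"q":28,"vv":36}}
After op 15 (add /d/4 10): {"d":[72,6,23,6,10,14,84,23,14],"x":68,"xqo":{"bg":46,"jy":42,"q":28,"vv":36}}
Size at path /xqo: 4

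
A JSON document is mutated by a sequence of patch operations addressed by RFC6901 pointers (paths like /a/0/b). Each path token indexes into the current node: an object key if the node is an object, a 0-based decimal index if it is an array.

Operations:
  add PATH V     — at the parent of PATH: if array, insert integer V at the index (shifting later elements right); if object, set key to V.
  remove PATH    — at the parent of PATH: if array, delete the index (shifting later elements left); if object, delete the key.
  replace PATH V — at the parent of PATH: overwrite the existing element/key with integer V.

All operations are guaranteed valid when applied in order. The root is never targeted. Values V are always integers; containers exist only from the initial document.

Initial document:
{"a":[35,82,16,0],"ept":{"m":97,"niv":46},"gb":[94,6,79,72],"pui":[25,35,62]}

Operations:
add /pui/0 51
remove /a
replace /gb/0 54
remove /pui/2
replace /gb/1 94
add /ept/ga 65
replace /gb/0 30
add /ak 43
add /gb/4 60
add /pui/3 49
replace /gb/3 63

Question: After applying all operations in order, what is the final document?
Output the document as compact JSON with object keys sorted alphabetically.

Answer: {"ak":43,"ept":{"ga":65,"m":97,"niv":46},"gb":[30,94,79,63,60],"pui":[51,25,62,49]}

Derivation:
After op 1 (add /pui/0 51): {"a":[35,82,16,0],"ept":{"m":97,"niv":46},"gb":[94,6,79,72],"pui":[51,25,35,62]}
After op 2 (remove /a): {"ept":{"m":97,"niv":46},"gb":[94,6,79,72],"pui":[51,25,35,62]}
After op 3 (replace /gb/0 54): {"ept":{"m":97,"niv":46},"gb":[54,6,79,72],"pui":[51,25,35,62]}
After op 4 (remove /pui/2): {"ept":{"m":97,"niv":46},"gb":[54,6,79,72],"pui":[51,25,62]}
After op 5 (replace /gb/1 94): {"ept":{"m":97,"niv":46},"gb":[54,94,79,72],"pui":[51,25,62]}
After op 6 (add /ept/ga 65): {"ept":{"ga":65,"m":97,"niv":46},"gb":[54,94,79,72],"pui":[51,25,62]}
After op 7 (replace /gb/0 30): {"ept":{"ga":65,"m":97,"niv":46},"gb":[30,94,79,72],"pui":[51,25,62]}
After op 8 (add /ak 43): {"ak":43,"ept":{"ga":65,"m":97,"niv":46},"gb":[30,94,79,72],"pui":[51,25,62]}
After op 9 (add /gb/4 60): {"ak":43,"ept":{"ga":65,"m":97,"niv":46},"gb":[30,94,79,72,60],"pui":[51,25,62]}
After op 10 (add /pui/3 49): {"ak":43,"ept":{"ga":65,"m":97,"niv":46},"gb":[30,94,79,72,60],"pui":[51,25,62,49]}
After op 11 (replace /gb/3 63): {"ak":43,"ept":{"ga":65,"m":97,"niv":46},"gb":[30,94,79,63,60],"pui":[51,25,62,49]}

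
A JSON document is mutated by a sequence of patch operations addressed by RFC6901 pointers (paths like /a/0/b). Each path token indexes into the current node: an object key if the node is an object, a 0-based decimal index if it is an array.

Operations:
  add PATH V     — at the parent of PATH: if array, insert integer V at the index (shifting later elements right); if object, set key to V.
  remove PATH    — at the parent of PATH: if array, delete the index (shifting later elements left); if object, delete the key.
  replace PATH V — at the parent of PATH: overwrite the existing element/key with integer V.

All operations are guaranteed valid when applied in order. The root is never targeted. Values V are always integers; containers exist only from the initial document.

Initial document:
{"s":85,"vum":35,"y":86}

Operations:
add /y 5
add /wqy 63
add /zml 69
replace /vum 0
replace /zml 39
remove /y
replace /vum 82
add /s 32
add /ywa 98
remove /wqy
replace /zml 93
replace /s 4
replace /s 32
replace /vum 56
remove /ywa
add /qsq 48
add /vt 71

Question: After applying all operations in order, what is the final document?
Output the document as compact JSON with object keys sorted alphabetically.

Answer: {"qsq":48,"s":32,"vt":71,"vum":56,"zml":93}

Derivation:
After op 1 (add /y 5): {"s":85,"vum":35,"y":5}
After op 2 (add /wqy 63): {"s":85,"vum":35,"wqy":63,"y":5}
After op 3 (add /zml 69): {"s":85,"vum":35,"wqy":63,"y":5,"zml":69}
After op 4 (replace /vum 0): {"s":85,"vum":0,"wqy":63,"y":5,"zml":69}
After op 5 (replace /zml 39): {"s":85,"vum":0,"wqy":63,"y":5,"zml":39}
After op 6 (remove /y): {"s":85,"vum":0,"wqy":63,"zml":39}
After op 7 (replace /vum 82): {"s":85,"vum":82,"wqy":63,"zml":39}
After op 8 (add /s 32): {"s":32,"vum":82,"wqy":63,"zml":39}
After op 9 (add /ywa 98): {"s":32,"vum":82,"wqy":63,"ywa":98,"zml":39}
After op 10 (remove /wqy): {"s":32,"vum":82,"ywa":98,"zml":39}
After op 11 (replace /zml 93): {"s":32,"vum":82,"ywa":98,"zml":93}
After op 12 (replace /s 4): {"s":4,"vum":82,"ywa":98,"zml":93}
After op 13 (replace /s 32): {"s":32,"vum":82,"ywa":98,"zml":93}
After op 14 (replace /vum 56): {"s":32,"vum":56,"ywa":98,"zml":93}
After op 15 (remove /ywa): {"s":32,"vum":56,"zml":93}
After op 16 (add /qsq 48): {"qsq":48,"s":32,"vum":56,"zml":93}
After op 17 (add /vt 71): {"qsq":48,"s":32,"vt":71,"vum":56,"zml":93}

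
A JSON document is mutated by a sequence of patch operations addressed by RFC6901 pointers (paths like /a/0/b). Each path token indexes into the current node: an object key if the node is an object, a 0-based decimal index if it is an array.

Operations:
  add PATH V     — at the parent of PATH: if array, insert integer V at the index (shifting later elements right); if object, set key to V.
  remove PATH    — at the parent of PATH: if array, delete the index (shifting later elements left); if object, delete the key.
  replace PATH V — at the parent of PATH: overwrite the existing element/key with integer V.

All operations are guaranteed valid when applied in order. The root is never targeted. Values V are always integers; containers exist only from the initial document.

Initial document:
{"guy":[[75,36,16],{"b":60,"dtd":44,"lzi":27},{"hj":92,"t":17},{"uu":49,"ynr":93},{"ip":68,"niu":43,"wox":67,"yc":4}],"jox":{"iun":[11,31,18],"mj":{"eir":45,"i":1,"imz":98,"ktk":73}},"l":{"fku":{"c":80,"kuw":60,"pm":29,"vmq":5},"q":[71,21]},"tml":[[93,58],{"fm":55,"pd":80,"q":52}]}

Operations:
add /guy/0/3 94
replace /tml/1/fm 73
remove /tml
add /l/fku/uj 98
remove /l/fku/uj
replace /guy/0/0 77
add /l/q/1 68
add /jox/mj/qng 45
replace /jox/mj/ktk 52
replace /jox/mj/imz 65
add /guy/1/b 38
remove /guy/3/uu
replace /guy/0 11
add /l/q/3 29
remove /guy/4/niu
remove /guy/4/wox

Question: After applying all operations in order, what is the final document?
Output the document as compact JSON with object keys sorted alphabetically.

Answer: {"guy":[11,{"b":38,"dtd":44,"lzi":27},{"hj":92,"t":17},{"ynr":93},{"ip":68,"yc":4}],"jox":{"iun":[11,31,18],"mj":{"eir":45,"i":1,"imz":65,"ktk":52,"qng":45}},"l":{"fku":{"c":80,"kuw":60,"pm":29,"vmq":5},"q":[71,68,21,29]}}

Derivation:
After op 1 (add /guy/0/3 94): {"guy":[[75,36,16,94],{"b":60,"dtd":44,"lzi":27},{"hj":92,"t":17},{"uu":49,"ynr":93},{"ip":68,"niu":43,"wox":67,"yc":4}],"jox":{"iun":[11,31,18],"mj":{"eir":45,"i":1,"imz":98,"ktk":73}},"l":{"fku":{"c":80,"kuw":60,"pm":29,"vmq":5},"q":[71,21]},"tml":[[93,58],{"fm":55,"pd":80,"q":52}]}
After op 2 (replace /tml/1/fm 73): {"guy":[[75,36,16,94],{"b":60,"dtd":44,"lzi":27},{"hj":92,"t":17},{"uu":49,"ynr":93},{"ip":68,"niu":43,"wox":67,"yc":4}],"jox":{"iun":[11,31,18],"mj":{"eir":45,"i":1,"imz":98,"ktk":73}},"l":{"fku":{"c":80,"kuw":60,"pm":29,"vmq":5},"q":[71,21]},"tml":[[93,58],{"fm":73,"pd":80,"q":52}]}
After op 3 (remove /tml): {"guy":[[75,36,16,94],{"b":60,"dtd":44,"lzi":27},{"hj":92,"t":17},{"uu":49,"ynr":93},{"ip":68,"niu":43,"wox":67,"yc":4}],"jox":{"iun":[11,31,18],"mj":{"eir":45,"i":1,"imz":98,"ktk":73}},"l":{"fku":{"c":80,"kuw":60,"pm":29,"vmq":5},"q":[71,21]}}
After op 4 (add /l/fku/uj 98): {"guy":[[75,36,16,94],{"b":60,"dtd":44,"lzi":27},{"hj":92,"t":17},{"uu":49,"ynr":93},{"ip":68,"niu":43,"wox":67,"yc":4}],"jox":{"iun":[11,31,18],"mj":{"eir":45,"i":1,"imz":98,"ktk":73}},"l":{"fku":{"c":80,"kuw":60,"pm":29,"uj":98,"vmq":5},"q":[71,21]}}
After op 5 (remove /l/fku/uj): {"guy":[[75,36,16,94],{"b":60,"dtd":44,"lzi":27},{"hj":92,"t":17},{"uu":49,"ynr":93},{"ip":68,"niu":43,"wox":67,"yc":4}],"jox":{"iun":[11,31,18],"mj":{"eir":45,"i":1,"imz":98,"ktk":73}},"l":{"fku":{"c":80,"kuw":60,"pm":29,"vmq":5},"q":[71,21]}}
After op 6 (replace /guy/0/0 77): {"guy":[[77,36,16,94],{"b":60,"dtd":44,"lzi":27},{"hj":92,"t":17},{"uu":49,"ynr":93},{"ip":68,"niu":43,"wox":67,"yc":4}],"jox":{"iun":[11,31,18],"mj":{"eir":45,"i":1,"imz":98,"ktk":73}},"l":{"fku":{"c":80,"kuw":60,"pm":29,"vmq":5},"q":[71,21]}}
After op 7 (add /l/q/1 68): {"guy":[[77,36,16,94],{"b":60,"dtd":44,"lzi":27},{"hj":92,"t":17},{"uu":49,"ynr":93},{"ip":68,"niu":43,"wox":67,"yc":4}],"jox":{"iun":[11,31,18],"mj":{"eir":45,"i":1,"imz":98,"ktk":73}},"l":{"fku":{"c":80,"kuw":60,"pm":29,"vmq":5},"q":[71,68,21]}}
After op 8 (add /jox/mj/qng 45): {"guy":[[77,36,16,94],{"b":60,"dtd":44,"lzi":27},{"hj":92,"t":17},{"uu":49,"ynr":93},{"ip":68,"niu":43,"wox":67,"yc":4}],"jox":{"iun":[11,31,18],"mj":{"eir":45,"i":1,"imz":98,"ktk":73,"qng":45}},"l":{"fku":{"c":80,"kuw":60,"pm":29,"vmq":5},"q":[71,68,21]}}
After op 9 (replace /jox/mj/ktk 52): {"guy":[[77,36,16,94],{"b":60,"dtd":44,"lzi":27},{"hj":92,"t":17},{"uu":49,"ynr":93},{"ip":68,"niu":43,"wox":67,"yc":4}],"jox":{"iun":[11,31,18],"mj":{"eir":45,"i":1,"imz":98,"ktk":52,"qng":45}},"l":{"fku":{"c":80,"kuw":60,"pm":29,"vmq":5},"q":[71,68,21]}}
After op 10 (replace /jox/mj/imz 65): {"guy":[[77,36,16,94],{"b":60,"dtd":44,"lzi":27},{"hj":92,"t":17},{"uu":49,"ynr":93},{"ip":68,"niu":43,"wox":67,"yc":4}],"jox":{"iun":[11,31,18],"mj":{"eir":45,"i":1,"imz":65,"ktk":52,"qng":45}},"l":{"fku":{"c":80,"kuw":60,"pm":29,"vmq":5},"q":[71,68,21]}}
After op 11 (add /guy/1/b 38): {"guy":[[77,36,16,94],{"b":38,"dtd":44,"lzi":27},{"hj":92,"t":17},{"uu":49,"ynr":93},{"ip":68,"niu":43,"wox":67,"yc":4}],"jox":{"iun":[11,31,18],"mj":{"eir":45,"i":1,"imz":65,"ktk":52,"qng":45}},"l":{"fku":{"c":80,"kuw":60,"pm":29,"vmq":5},"q":[71,68,21]}}
After op 12 (remove /guy/3/uu): {"guy":[[77,36,16,94],{"b":38,"dtd":44,"lzi":27},{"hj":92,"t":17},{"ynr":93},{"ip":68,"niu":43,"wox":67,"yc":4}],"jox":{"iun":[11,31,18],"mj":{"eir":45,"i":1,"imz":65,"ktk":52,"qng":45}},"l":{"fku":{"c":80,"kuw":60,"pm":29,"vmq":5},"q":[71,68,21]}}
After op 13 (replace /guy/0 11): {"guy":[11,{"b":38,"dtd":44,"lzi":27},{"hj":92,"t":17},{"ynr":93},{"ip":68,"niu":43,"wox":67,"yc":4}],"jox":{"iun":[11,31,18],"mj":{"eir":45,"i":1,"imz":65,"ktk":52,"qng":45}},"l":{"fku":{"c":80,"kuw":60,"pm":29,"vmq":5},"q":[71,68,21]}}
After op 14 (add /l/q/3 29): {"guy":[11,{"b":38,"dtd":44,"lzi":27},{"hj":92,"t":17},{"ynr":93},{"ip":68,"niu":43,"wox":67,"yc":4}],"jox":{"iun":[11,31,18],"mj":{"eir":45,"i":1,"imz":65,"ktk":52,"qng":45}},"l":{"fku":{"c":80,"kuw":60,"pm":29,"vmq":5},"q":[71,68,21,29]}}
After op 15 (remove /guy/4/niu): {"guy":[11,{"b":38,"dtd":44,"lzi":27},{"hj":92,"t":17},{"ynr":93},{"ip":68,"wox":67,"yc":4}],"jox":{"iun":[11,31,18],"mj":{"eir":45,"i":1,"imz":65,"ktk":52,"qng":45}},"l":{"fku":{"c":80,"kuw":60,"pm":29,"vmq":5},"q":[71,68,21,29]}}
After op 16 (remove /guy/4/wox): {"guy":[11,{"b":38,"dtd":44,"lzi":27},{"hj":92,"t":17},{"ynr":93},{"ip":68,"yc":4}],"jox":{"iun":[11,31,18],"mj":{"eir":45,"i":1,"imz":65,"ktk":52,"qng":45}},"l":{"fku":{"c":80,"kuw":60,"pm":29,"vmq":5},"q":[71,68,21,29]}}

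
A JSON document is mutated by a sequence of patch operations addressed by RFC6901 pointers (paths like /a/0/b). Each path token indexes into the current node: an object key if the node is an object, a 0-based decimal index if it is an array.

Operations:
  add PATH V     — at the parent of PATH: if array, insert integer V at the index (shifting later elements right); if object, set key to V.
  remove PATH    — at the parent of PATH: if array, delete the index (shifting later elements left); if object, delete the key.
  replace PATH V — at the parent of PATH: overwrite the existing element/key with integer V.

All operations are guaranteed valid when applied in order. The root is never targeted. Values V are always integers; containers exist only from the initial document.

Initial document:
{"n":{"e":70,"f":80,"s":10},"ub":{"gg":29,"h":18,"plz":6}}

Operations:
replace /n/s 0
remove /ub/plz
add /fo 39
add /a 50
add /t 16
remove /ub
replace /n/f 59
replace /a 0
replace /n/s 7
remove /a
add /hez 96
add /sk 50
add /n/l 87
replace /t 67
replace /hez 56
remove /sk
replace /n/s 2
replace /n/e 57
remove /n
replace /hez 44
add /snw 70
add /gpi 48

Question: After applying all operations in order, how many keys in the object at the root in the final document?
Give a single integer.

After op 1 (replace /n/s 0): {"n":{"e":70,"f":80,"s":0},"ub":{"gg":29,"h":18,"plz":6}}
After op 2 (remove /ub/plz): {"n":{"e":70,"f":80,"s":0},"ub":{"gg":29,"h":18}}
After op 3 (add /fo 39): {"fo":39,"n":{"e":70,"f":80,"s":0},"ub":{"gg":29,"h":18}}
After op 4 (add /a 50): {"a":50,"fo":39,"n":{"e":70,"f":80,"s":0},"ub":{"gg":29,"h":18}}
After op 5 (add /t 16): {"a":50,"fo":39,"n":{"e":70,"f":80,"s":0},"t":16,"ub":{"gg":29,"h":18}}
After op 6 (remove /ub): {"a":50,"fo":39,"n":{"e":70,"f":80,"s":0},"t":16}
After op 7 (replace /n/f 59): {"a":50,"fo":39,"n":{"e":70,"f":59,"s":0},"t":16}
After op 8 (replace /a 0): {"a":0,"fo":39,"n":{"e":70,"f":59,"s":0},"t":16}
After op 9 (replace /n/s 7): {"a":0,"fo":39,"n":{"e":70,"f":59,"s":7},"t":16}
After op 10 (remove /a): {"fo":39,"n":{"e":70,"f":59,"s":7},"t":16}
After op 11 (add /hez 96): {"fo":39,"hez":96,"n":{"e":70,"f":59,"s":7},"t":16}
After op 12 (add /sk 50): {"fo":39,"hez":96,"n":{"e":70,"f":59,"s":7},"sk":50,"t":16}
After op 13 (add /n/l 87): {"fo":39,"hez":96,"n":{"e":70,"f":59,"l":87,"s":7},"sk":50,"t":16}
After op 14 (replace /t 67): {"fo":39,"hez":96,"n":{"e":70,"f":59,"l":87,"s":7},"sk":50,"t":67}
After op 15 (replace /hez 56): {"fo":39,"hez":56,"n":{"e":70,"f":59,"l":87,"s":7},"sk":50,"t":67}
After op 16 (remove /sk): {"fo":39,"hez":56,"n":{"e":70,"f":59,"l":87,"s":7},"t":67}
After op 17 (replace /n/s 2): {"fo":39,"hez":56,"n":{"e":70,"f":59,"l":87,"s":2},"t":67}
After op 18 (replace /n/e 57): {"fo":39,"hez":56,"n":{"e":57,"f":59,"l":87,"s":2},"t":67}
After op 19 (remove /n): {"fo":39,"hez":56,"t":67}
After op 20 (replace /hez 44): {"fo":39,"hez":44,"t":67}
After op 21 (add /snw 70): {"fo":39,"hez":44,"snw":70,"t":67}
After op 22 (add /gpi 48): {"fo":39,"gpi":48,"hez":44,"snw":70,"t":67}
Size at the root: 5

Answer: 5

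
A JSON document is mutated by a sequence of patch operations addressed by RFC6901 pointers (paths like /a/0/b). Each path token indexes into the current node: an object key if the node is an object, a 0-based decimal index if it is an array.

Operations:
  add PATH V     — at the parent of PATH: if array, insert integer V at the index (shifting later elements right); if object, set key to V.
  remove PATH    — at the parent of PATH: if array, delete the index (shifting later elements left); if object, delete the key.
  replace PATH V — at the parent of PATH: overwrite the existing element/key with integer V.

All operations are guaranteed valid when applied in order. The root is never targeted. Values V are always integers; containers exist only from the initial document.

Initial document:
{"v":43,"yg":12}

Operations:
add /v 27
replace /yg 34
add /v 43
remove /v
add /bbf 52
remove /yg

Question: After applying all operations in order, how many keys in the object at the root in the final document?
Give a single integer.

After op 1 (add /v 27): {"v":27,"yg":12}
After op 2 (replace /yg 34): {"v":27,"yg":34}
After op 3 (add /v 43): {"v":43,"yg":34}
After op 4 (remove /v): {"yg":34}
After op 5 (add /bbf 52): {"bbf":52,"yg":34}
After op 6 (remove /yg): {"bbf":52}
Size at the root: 1

Answer: 1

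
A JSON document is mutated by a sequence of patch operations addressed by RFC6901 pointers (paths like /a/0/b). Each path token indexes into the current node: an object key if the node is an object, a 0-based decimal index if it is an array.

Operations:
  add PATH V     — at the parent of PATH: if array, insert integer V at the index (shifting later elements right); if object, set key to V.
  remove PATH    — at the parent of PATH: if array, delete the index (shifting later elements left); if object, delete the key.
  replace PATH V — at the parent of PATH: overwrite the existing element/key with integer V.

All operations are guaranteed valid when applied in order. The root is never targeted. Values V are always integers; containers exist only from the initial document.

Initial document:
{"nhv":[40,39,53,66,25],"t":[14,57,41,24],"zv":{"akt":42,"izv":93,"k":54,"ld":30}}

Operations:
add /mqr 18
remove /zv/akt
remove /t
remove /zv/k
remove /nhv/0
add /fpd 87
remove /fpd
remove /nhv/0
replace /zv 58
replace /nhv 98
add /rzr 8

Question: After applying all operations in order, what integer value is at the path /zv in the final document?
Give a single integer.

Answer: 58

Derivation:
After op 1 (add /mqr 18): {"mqr":18,"nhv":[40,39,53,66,25],"t":[14,57,41,24],"zv":{"akt":42,"izv":93,"k":54,"ld":30}}
After op 2 (remove /zv/akt): {"mqr":18,"nhv":[40,39,53,66,25],"t":[14,57,41,24],"zv":{"izv":93,"k":54,"ld":30}}
After op 3 (remove /t): {"mqr":18,"nhv":[40,39,53,66,25],"zv":{"izv":93,"k":54,"ld":30}}
After op 4 (remove /zv/k): {"mqr":18,"nhv":[40,39,53,66,25],"zv":{"izv":93,"ld":30}}
After op 5 (remove /nhv/0): {"mqr":18,"nhv":[39,53,66,25],"zv":{"izv":93,"ld":30}}
After op 6 (add /fpd 87): {"fpd":87,"mqr":18,"nhv":[39,53,66,25],"zv":{"izv":93,"ld":30}}
After op 7 (remove /fpd): {"mqr":18,"nhv":[39,53,66,25],"zv":{"izv":93,"ld":30}}
After op 8 (remove /nhv/0): {"mqr":18,"nhv":[53,66,25],"zv":{"izv":93,"ld":30}}
After op 9 (replace /zv 58): {"mqr":18,"nhv":[53,66,25],"zv":58}
After op 10 (replace /nhv 98): {"mqr":18,"nhv":98,"zv":58}
After op 11 (add /rzr 8): {"mqr":18,"nhv":98,"rzr":8,"zv":58}
Value at /zv: 58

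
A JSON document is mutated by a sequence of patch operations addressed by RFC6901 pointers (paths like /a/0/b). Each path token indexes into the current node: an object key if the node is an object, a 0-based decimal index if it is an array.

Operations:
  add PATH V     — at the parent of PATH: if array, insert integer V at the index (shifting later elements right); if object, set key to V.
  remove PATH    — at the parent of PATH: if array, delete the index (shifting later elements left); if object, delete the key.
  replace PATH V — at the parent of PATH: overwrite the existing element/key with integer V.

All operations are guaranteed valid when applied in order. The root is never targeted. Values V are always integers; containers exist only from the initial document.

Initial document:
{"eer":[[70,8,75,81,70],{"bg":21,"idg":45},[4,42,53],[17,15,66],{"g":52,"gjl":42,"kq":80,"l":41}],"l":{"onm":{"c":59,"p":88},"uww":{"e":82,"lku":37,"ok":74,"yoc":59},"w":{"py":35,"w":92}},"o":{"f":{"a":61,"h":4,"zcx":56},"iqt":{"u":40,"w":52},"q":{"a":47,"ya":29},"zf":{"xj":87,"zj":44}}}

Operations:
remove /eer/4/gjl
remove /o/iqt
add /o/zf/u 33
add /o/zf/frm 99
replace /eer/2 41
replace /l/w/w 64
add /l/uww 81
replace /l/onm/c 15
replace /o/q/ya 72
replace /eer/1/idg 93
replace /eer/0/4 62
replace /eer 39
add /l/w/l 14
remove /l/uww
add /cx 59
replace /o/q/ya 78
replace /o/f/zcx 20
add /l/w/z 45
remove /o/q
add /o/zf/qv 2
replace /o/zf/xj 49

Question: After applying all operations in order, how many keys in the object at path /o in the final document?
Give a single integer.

After op 1 (remove /eer/4/gjl): {"eer":[[70,8,75,81,70],{"bg":21,"idg":45},[4,42,53],[17,15,66],{"g":52,"kq":80,"l":41}],"l":{"onm":{"c":59,"p":88},"uww":{"e":82,"lku":37,"ok":74,"yoc":59},"w":{"py":35,"w":92}},"o":{"f":{"a":61,"h":4,"zcx":56},"iqt":{"u":40,"w":52},"q":{"a":47,"ya":29},"zf":{"xj":87,"zj":44}}}
After op 2 (remove /o/iqt): {"eer":[[70,8,75,81,70],{"bg":21,"idg":45},[4,42,53],[17,15,66],{"g":52,"kq":80,"l":41}],"l":{"onm":{"c":59,"p":88},"uww":{"e":82,"lku":37,"ok":74,"yoc":59},"w":{"py":35,"w":92}},"o":{"f":{"a":61,"h":4,"zcx":56},"q":{"a":47,"ya":29},"zf":{"xj":87,"zj":44}}}
After op 3 (add /o/zf/u 33): {"eer":[[70,8,75,81,70],{"bg":21,"idg":45},[4,42,53],[17,15,66],{"g":52,"kq":80,"l":41}],"l":{"onm":{"c":59,"p":88},"uww":{"e":82,"lku":37,"ok":74,"yoc":59},"w":{"py":35,"w":92}},"o":{"f":{"a":61,"h":4,"zcx":56},"q":{"a":47,"ya":29},"zf":{"u":33,"xj":87,"zj":44}}}
After op 4 (add /o/zf/frm 99): {"eer":[[70,8,75,81,70],{"bg":21,"idg":45},[4,42,53],[17,15,66],{"g":52,"kq":80,"l":41}],"l":{"onm":{"c":59,"p":88},"uww":{"e":82,"lku":37,"ok":74,"yoc":59},"w":{"py":35,"w":92}},"o":{"f":{"a":61,"h":4,"zcx":56},"q":{"a":47,"ya":29},"zf":{"frm":99,"u":33,"xj":87,"zj":44}}}
After op 5 (replace /eer/2 41): {"eer":[[70,8,75,81,70],{"bg":21,"idg":45},41,[17,15,66],{"g":52,"kq":80,"l":41}],"l":{"onm":{"c":59,"p":88},"uww":{"e":82,"lku":37,"ok":74,"yoc":59},"w":{"py":35,"w":92}},"o":{"f":{"a":61,"h":4,"zcx":56},"q":{"a":47,"ya":29},"zf":{"frm":99,"u":33,"xj":87,"zj":44}}}
After op 6 (replace /l/w/w 64): {"eer":[[70,8,75,81,70],{"bg":21,"idg":45},41,[17,15,66],{"g":52,"kq":80,"l":41}],"l":{"onm":{"c":59,"p":88},"uww":{"e":82,"lku":37,"ok":74,"yoc":59},"w":{"py":35,"w":64}},"o":{"f":{"a":61,"h":4,"zcx":56},"q":{"a":47,"ya":29},"zf":{"frm":99,"u":33,"xj":87,"zj":44}}}
After op 7 (add /l/uww 81): {"eer":[[70,8,75,81,70],{"bg":21,"idg":45},41,[17,15,66],{"g":52,"kq":80,"l":41}],"l":{"onm":{"c":59,"p":88},"uww":81,"w":{"py":35,"w":64}},"o":{"f":{"a":61,"h":4,"zcx":56},"q":{"a":47,"ya":29},"zf":{"frm":99,"u":33,"xj":87,"zj":44}}}
After op 8 (replace /l/onm/c 15): {"eer":[[70,8,75,81,70],{"bg":21,"idg":45},41,[17,15,66],{"g":52,"kq":80,"l":41}],"l":{"onm":{"c":15,"p":88},"uww":81,"w":{"py":35,"w":64}},"o":{"f":{"a":61,"h":4,"zcx":56},"q":{"a":47,"ya":29},"zf":{"frm":99,"u":33,"xj":87,"zj":44}}}
After op 9 (replace /o/q/ya 72): {"eer":[[70,8,75,81,70],{"bg":21,"idg":45},41,[17,15,66],{"g":52,"kq":80,"l":41}],"l":{"onm":{"c":15,"p":88},"uww":81,"w":{"py":35,"w":64}},"o":{"f":{"a":61,"h":4,"zcx":56},"q":{"a":47,"ya":72},"zf":{"frm":99,"u":33,"xj":87,"zj":44}}}
After op 10 (replace /eer/1/idg 93): {"eer":[[70,8,75,81,70],{"bg":21,"idg":93},41,[17,15,66],{"g":52,"kq":80,"l":41}],"l":{"onm":{"c":15,"p":88},"uww":81,"w":{"py":35,"w":64}},"o":{"f":{"a":61,"h":4,"zcx":56},"q":{"a":47,"ya":72},"zf":{"frm":99,"u":33,"xj":87,"zj":44}}}
After op 11 (replace /eer/0/4 62): {"eer":[[70,8,75,81,62],{"bg":21,"idg":93},41,[17,15,66],{"g":52,"kq":80,"l":41}],"l":{"onm":{"c":15,"p":88},"uww":81,"w":{"py":35,"w":64}},"o":{"f":{"a":61,"h":4,"zcx":56},"q":{"a":47,"ya":72},"zf":{"frm":99,"u":33,"xj":87,"zj":44}}}
After op 12 (replace /eer 39): {"eer":39,"l":{"onm":{"c":15,"p":88},"uww":81,"w":{"py":35,"w":64}},"o":{"f":{"a":61,"h":4,"zcx":56},"q":{"a":47,"ya":72},"zf":{"frm":99,"u":33,"xj":87,"zj":44}}}
After op 13 (add /l/w/l 14): {"eer":39,"l":{"onm":{"c":15,"p":88},"uww":81,"w":{"l":14,"py":35,"w":64}},"o":{"f":{"a":61,"h":4,"zcx":56},"q":{"a":47,"ya":72},"zf":{"frm":99,"u":33,"xj":87,"zj":44}}}
After op 14 (remove /l/uww): {"eer":39,"l":{"onm":{"c":15,"p":88},"w":{"l":14,"py":35,"w":64}},"o":{"f":{"a":61,"h":4,"zcx":56},"q":{"a":47,"ya":72},"zf":{"frm":99,"u":33,"xj":87,"zj":44}}}
After op 15 (add /cx 59): {"cx":59,"eer":39,"l":{"onm":{"c":15,"p":88},"w":{"l":14,"py":35,"w":64}},"o":{"f":{"a":61,"h":4,"zcx":56},"q":{"a":47,"ya":72},"zf":{"frm":99,"u":33,"xj":87,"zj":44}}}
After op 16 (replace /o/q/ya 78): {"cx":59,"eer":39,"l":{"onm":{"c":15,"p":88},"w":{"l":14,"py":35,"w":64}},"o":{"f":{"a":61,"h":4,"zcx":56},"q":{"a":47,"ya":78},"zf":{"frm":99,"u":33,"xj":87,"zj":44}}}
After op 17 (replace /o/f/zcx 20): {"cx":59,"eer":39,"l":{"onm":{"c":15,"p":88},"w":{"l":14,"py":35,"w":64}},"o":{"f":{"a":61,"h":4,"zcx":20},"q":{"a":47,"ya":78},"zf":{"frm":99,"u":33,"xj":87,"zj":44}}}
After op 18 (add /l/w/z 45): {"cx":59,"eer":39,"l":{"onm":{"c":15,"p":88},"w":{"l":14,"py":35,"w":64,"z":45}},"o":{"f":{"a":61,"h":4,"zcx":20},"q":{"a":47,"ya":78},"zf":{"frm":99,"u":33,"xj":87,"zj":44}}}
After op 19 (remove /o/q): {"cx":59,"eer":39,"l":{"onm":{"c":15,"p":88},"w":{"l":14,"py":35,"w":64,"z":45}},"o":{"f":{"a":61,"h":4,"zcx":20},"zf":{"frm":99,"u":33,"xj":87,"zj":44}}}
After op 20 (add /o/zf/qv 2): {"cx":59,"eer":39,"l":{"onm":{"c":15,"p":88},"w":{"l":14,"py":35,"w":64,"z":45}},"o":{"f":{"a":61,"h":4,"zcx":20},"zf":{"frm":99,"qv":2,"u":33,"xj":87,"zj":44}}}
After op 21 (replace /o/zf/xj 49): {"cx":59,"eer":39,"l":{"onm":{"c":15,"p":88},"w":{"l":14,"py":35,"w":64,"z":45}},"o":{"f":{"a":61,"h":4,"zcx":20},"zf":{"frm":99,"qv":2,"u":33,"xj":49,"zj":44}}}
Size at path /o: 2

Answer: 2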